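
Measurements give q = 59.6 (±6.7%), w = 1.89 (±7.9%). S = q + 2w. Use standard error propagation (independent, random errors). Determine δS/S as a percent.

Absolute uncertainties add in quadrature for a linear combination:
  (δq)² = 15.9;  (2·δw)² = 0.0892
δS = √(16.0) = 4.00
S = 63.4, so δS/S = 4.00/63.4 = 0.0632.

6.32%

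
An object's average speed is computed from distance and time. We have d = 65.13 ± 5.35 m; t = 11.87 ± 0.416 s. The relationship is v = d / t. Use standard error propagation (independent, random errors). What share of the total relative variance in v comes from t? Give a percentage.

(δv/v)² = (1·δd/d)² + (-1·δt/t)²
  d term: (1×0.0821)² = 0.00675
  t term: (-1×0.0350)² = 0.00123
Total = 0.00798. Share from t = 0.00123/0.00798 = 0.154.

15.4%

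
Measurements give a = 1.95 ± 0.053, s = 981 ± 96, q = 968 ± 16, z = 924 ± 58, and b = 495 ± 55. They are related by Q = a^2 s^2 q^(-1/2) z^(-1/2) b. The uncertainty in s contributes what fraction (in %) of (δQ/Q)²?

70.1%

(δQ/Q)² = (2·δa/a)² + (2·δs/s)² + (−½·δq/q)² + (−½·δz/z)² + (1·δb/b)²
  a term: (2×0.0272)² = 0.00295
  s term: (2×0.0979)² = 0.0383
  q term: (-0.5×0.0165)² = 6.83e-05
  z term: (-0.5×0.0628)² = 0.000985
  b term: (1×0.111)² = 0.0123
Total = 0.0547. Share from s = 0.0383/0.0547 = 0.701.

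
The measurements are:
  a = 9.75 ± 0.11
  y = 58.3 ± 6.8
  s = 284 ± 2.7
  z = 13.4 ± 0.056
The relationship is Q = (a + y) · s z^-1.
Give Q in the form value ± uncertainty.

1440 ± 145

Let u = a + y = 68.0. δu = √(δa² + δy²) = √(0.0121 + 46.2) = 6.80, so δu/u = 0.0999.
Q is then a monomial in u, s, z:
δQ/Q = √((δu/u)² + (1·δs/s)² + (-1·δz/z)²) = √(0.00999 + 9.04e-05 + 1.75e-05) = 0.100
Q = 1440, so δQ = 0.100 × 1440 = 145.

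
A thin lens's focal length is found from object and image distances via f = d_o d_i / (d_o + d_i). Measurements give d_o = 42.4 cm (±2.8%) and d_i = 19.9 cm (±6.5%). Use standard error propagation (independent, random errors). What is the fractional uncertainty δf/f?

∂f/∂d_o = (d_i/(d_o+d_i))² = 0.102;  ∂f/∂d_i = (d_o/(d_o+d_i))² = 0.463
δf = √((∂f/∂d_o · δd_o)² + (∂f/∂d_i · δd_i)²) = √(0.0147 + 0.359) = 0.611 cm
f = 13.5 cm, so δf/f = 0.611/13.5 = 0.0451.

0.0451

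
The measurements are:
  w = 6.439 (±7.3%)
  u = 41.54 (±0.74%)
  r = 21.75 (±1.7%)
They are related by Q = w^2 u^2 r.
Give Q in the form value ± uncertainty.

Relative error in a monomial: (δQ/Q)² = Σ (nᵢ · δxᵢ/xᵢ)².
  (2·δw/w)² = (2×0.0730)² = 0.0213;  (2·δu/u)² = (2×0.00740)² = 0.000219;  (1·δr/r)² = (1×0.0170)² = 0.000289
δQ/Q = √(0.0218) = 0.148
Q = 1.556e+06, so δQ = 0.148 × 1.556e+06 = 2.3e+05.

(1.556 ± 0.230) × 10^6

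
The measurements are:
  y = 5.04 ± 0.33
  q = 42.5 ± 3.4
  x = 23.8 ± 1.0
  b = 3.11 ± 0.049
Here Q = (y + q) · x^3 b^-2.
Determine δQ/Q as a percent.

14.8%

Let u = y + q = 47.5. δu = √(δy² + δq²) = √(0.109 + 11.6) = 3.42, so δu/u = 0.0719.
Q is then a monomial in u, x, b:
δQ/Q = √((δu/u)² + (3·δx/x)² + (-2·δb/b)²) = √(0.00516 + 0.0159 + 0.000993) = 0.148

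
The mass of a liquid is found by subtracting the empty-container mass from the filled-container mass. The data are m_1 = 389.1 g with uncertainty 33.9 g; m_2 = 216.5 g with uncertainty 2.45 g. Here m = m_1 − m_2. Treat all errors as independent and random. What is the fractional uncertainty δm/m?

Absolute uncertainties add in quadrature for a linear combination:
  (δm_1)² = 1150;  (δm_2)² = 6.00
δm = √(1160) = 34.0 g
m = 172.6 g, so δm/m = 34.0/172.6 = 0.197.

0.197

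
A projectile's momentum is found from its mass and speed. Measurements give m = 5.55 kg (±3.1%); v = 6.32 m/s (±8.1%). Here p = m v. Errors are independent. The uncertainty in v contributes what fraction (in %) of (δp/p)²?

87.2%

(δp/p)² = (1·δm/m)² + (1·δv/v)²
  m term: (1×0.0310)² = 0.000961
  v term: (1×0.0810)² = 0.00656
Total = 0.00752. Share from v = 0.00656/0.00752 = 0.872.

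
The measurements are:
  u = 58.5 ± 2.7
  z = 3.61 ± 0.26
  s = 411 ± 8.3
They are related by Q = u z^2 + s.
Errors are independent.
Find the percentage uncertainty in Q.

9.85%

Let p = u·z^2 = 762. δp/p = √((1·δu/u)² + (2·δz/z)²) = √(0.00213 + 0.0207) = 0.151, so δp = 115.
Q = p + s: δQ = √(δp² + δs²) = √(13300 + 68.9) = 116
Q = 1170, so δQ/Q = 116/1170 = 0.0985.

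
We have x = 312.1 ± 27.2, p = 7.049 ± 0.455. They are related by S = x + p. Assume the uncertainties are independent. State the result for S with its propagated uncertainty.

For a sum/difference, combine absolute errors in quadrature:
  (δx)² = 740;  (δp)² = 0.207
δS = √(740) = 27.2
S = 319.1.

319.1 ± 27.2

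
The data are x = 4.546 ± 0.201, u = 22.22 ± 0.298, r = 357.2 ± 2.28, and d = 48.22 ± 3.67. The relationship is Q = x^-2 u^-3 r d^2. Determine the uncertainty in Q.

0.662

Relative error in a monomial: (δQ/Q)² = Σ (nᵢ · δxᵢ/xᵢ)².
  (-2·δx/x)² = (-2×0.0442)² = 0.00782;  (-3·δu/u)² = (-3×0.0134)² = 0.00162;  (1·δr/r)² = (1×0.00638)² = 4.07e-05;  (2·δd/d)² = (2×0.0761)² = 0.0232
δQ/Q = √(0.0326) = 0.181
Q = 3.663, so δQ = 0.181 × 3.663 = 0.662.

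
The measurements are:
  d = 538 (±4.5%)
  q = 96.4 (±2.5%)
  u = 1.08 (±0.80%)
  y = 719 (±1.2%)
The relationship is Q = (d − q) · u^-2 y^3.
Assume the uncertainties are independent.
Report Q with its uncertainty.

(1.41 ± 0.0953) × 10^11

Let w = d − q = 442. δw = √(δd² + δq²) = √(586 + 5.81) = 24.3, so δw/w = 0.0551.
Q is then a monomial in w, u, y:
δQ/Q = √((δw/w)² + (-2·δu/u)² + (3·δy/y)²) = √(0.00304 + 0.000256 + 0.00130) = 0.0677
Q = 1.41e+11, so δQ = 0.0677 × 1.41e+11 = 9.53e+09.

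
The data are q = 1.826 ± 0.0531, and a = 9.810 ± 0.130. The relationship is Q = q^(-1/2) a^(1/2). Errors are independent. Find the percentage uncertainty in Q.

1.60%

Since Q is a product/quotient, work with relative uncertainties:
  (−½·δq/q)² = (-0.5×0.0291)² = 0.000211;  (½·δa/a)² = (0.5×0.0133)² = 4.39e-05
δQ/Q = √(0.000255) = 0.0160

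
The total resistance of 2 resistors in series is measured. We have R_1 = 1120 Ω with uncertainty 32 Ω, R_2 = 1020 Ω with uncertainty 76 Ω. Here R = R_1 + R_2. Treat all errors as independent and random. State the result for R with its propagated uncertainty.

2140 ± 82.5 Ω

Each term contributes (cᵢ δxᵢ)² to (δR)²:
  (δR_1)² = 1020;  (δR_2)² = 5780
δR = √(6800) = 82.5 Ω
R = 2140 Ω.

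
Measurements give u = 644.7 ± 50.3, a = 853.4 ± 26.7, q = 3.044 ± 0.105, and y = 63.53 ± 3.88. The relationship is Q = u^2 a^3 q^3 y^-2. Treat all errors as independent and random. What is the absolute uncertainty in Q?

4.38e+11

For a monomial Q ∝ u^2, a^3, q^3, y^-2, fractional errors add in quadrature:
  (2·δu/u)² = (2×0.0780)² = 0.0243;  (3·δa/a)² = (3×0.0313)² = 0.00881;  (3·δq/q)² = (3×0.0345)² = 0.0107;  (-2·δy/y)² = (-2×0.0611)² = 0.0149
δQ/Q = √(0.0588) = 0.242
Q = 1.805e+12, so δQ = 0.242 × 1.805e+12 = 4.38e+11.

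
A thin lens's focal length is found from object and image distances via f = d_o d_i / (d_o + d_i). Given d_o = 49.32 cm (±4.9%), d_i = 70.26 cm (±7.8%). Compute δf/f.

0.0432

∂f/∂d_o = (d_i/(d_o+d_i))² = 0.345;  ∂f/∂d_i = (d_o/(d_o+d_i))² = 0.170
δf = √((∂f/∂d_o · δd_o)² + (∂f/∂d_i · δd_i)²) = √(0.696 + 0.869) = 1.25 cm
f = 28.98 cm, so δf/f = 1.25/28.98 = 0.0432.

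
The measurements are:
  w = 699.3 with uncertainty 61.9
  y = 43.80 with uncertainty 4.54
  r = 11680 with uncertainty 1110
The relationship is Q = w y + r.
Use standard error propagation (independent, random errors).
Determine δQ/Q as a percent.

10.2%

Let p = w·y = 30630. δp/p = √((1·δw/w)² + (1·δy/y)²) = √(0.00784 + 0.0107) = 0.136, so δp = 4170.
Q = p + r: δQ = √(δp² + δr²) = √(1.74e+07 + 1.23e+06) = 4320
Q = 42310, so δQ/Q = 4320/42310 = 0.102.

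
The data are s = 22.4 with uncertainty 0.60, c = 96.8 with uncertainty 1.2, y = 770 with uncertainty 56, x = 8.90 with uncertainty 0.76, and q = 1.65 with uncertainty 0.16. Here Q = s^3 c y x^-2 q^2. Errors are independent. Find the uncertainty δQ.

8.08e+06

Since Q is a product/quotient, work with relative uncertainties:
  (3·δs/s)² = (3×0.0268)² = 0.00646;  (1·δc/c)² = (1×0.0124)² = 0.000154;  (1·δy/y)² = (1×0.0727)² = 0.00529;  (-2·δx/x)² = (-2×0.0854)² = 0.0292;  (2·δq/q)² = (2×0.0970)² = 0.0376
δQ/Q = √(0.0787) = 0.281
Q = 2.88e+07, so δQ = 0.281 × 2.88e+07 = 8.08e+06.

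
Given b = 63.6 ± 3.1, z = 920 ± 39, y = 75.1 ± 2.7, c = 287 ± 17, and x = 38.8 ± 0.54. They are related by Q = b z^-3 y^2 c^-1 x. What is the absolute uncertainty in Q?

1.03e-05

Relative error in a monomial: (δQ/Q)² = Σ (nᵢ · δxᵢ/xᵢ)².
  (1·δb/b)² = (1×0.0487)² = 0.00238;  (-3·δz/z)² = (-3×0.0424)² = 0.0162;  (2·δy/y)² = (2×0.0360)² = 0.00517;  (-1·δc/c)² = (-1×0.0592)² = 0.00351;  (1·δx/x)² = (1×0.0139)² = 0.000194
δQ/Q = √(0.0274) = 0.166
Q = 6.23e-05, so δQ = 0.166 × 6.23e-05 = 1.03e-05.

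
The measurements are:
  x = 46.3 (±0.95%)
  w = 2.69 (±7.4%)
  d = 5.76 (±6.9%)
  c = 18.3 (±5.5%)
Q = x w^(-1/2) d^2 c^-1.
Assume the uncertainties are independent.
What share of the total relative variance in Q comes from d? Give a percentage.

80.9%

(δQ/Q)² = (1·δx/x)² + (−½·δw/w)² + (2·δd/d)² + (-1·δc/c)²
  x term: (1×0.00950)² = 9.02e-05
  w term: (-0.5×0.0740)² = 0.00137
  d term: (2×0.0690)² = 0.0190
  c term: (-1×0.0550)² = 0.00302
Total = 0.0235. Share from d = 0.0190/0.0235 = 0.809.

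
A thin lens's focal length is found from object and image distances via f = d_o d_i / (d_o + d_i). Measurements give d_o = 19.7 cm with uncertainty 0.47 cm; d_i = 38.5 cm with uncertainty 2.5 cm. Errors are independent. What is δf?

0.353 cm

∂f/∂d_o = (d_i/(d_o+d_i))² = 0.438;  ∂f/∂d_i = (d_o/(d_o+d_i))² = 0.115
δf = √((∂f/∂d_o · δd_o)² + (∂f/∂d_i · δd_i)²) = √(0.0423 + 0.0820) = 0.353 cm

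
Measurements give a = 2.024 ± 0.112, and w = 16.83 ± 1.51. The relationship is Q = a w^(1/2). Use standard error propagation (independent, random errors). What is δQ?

0.591

Since Q is a product/quotient, work with relative uncertainties:
  (1·δa/a)² = (1×0.0553)² = 0.00306;  (½·δw/w)² = (0.5×0.0897)² = 0.00201
δQ/Q = √(0.00507) = 0.0712
Q = 8.303, so δQ = 0.0712 × 8.303 = 0.591.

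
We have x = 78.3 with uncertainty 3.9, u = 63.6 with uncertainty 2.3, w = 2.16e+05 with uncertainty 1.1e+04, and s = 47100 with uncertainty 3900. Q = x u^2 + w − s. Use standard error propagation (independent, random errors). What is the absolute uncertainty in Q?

Let p = x·u^2 = 3.17e+05. δp/p = √((1·δx/x)² + (2·δu/u)²) = √(0.00248 + 0.00523) = 0.0878, so δp = 27800.
Q = p + w − s: δQ = √(δp² + δw² + δs²) = √(7.74e+08 + 1.21e+08 + 1.52e+07) = 30200

30200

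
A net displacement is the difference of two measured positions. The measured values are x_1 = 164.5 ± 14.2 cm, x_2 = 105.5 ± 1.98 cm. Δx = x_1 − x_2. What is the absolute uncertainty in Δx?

14.3 cm

For a sum/difference, combine absolute errors in quadrature:
  (δx_1)² = 202;  (δx_2)² = 3.92
δΔx = √(206) = 14.3 cm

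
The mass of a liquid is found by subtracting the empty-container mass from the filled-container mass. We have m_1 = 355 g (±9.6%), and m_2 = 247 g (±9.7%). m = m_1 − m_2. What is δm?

Each term contributes (cᵢ δxᵢ)² to (δm)²:
  (δm_1)² = 1160;  (δm_2)² = 574
δm = √(1740) = 41.7 g

41.7 g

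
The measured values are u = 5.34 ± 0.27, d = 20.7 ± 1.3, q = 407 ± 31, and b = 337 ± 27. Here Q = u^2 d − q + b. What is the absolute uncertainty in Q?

81.4

Let p = u^2·d = 590. δp/p = √((2·δu/u)² + (1·δd/d)²) = √(0.0102 + 0.00394) = 0.119, so δp = 70.3.
Q = p − q + b: δQ = √(δp² + δq² + δb²) = √(4940 + 961 + 729) = 81.4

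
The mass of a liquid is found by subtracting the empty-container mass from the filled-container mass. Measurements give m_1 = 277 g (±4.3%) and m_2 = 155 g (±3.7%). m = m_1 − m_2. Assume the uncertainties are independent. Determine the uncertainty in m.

13.2 g

Sums and differences: (δm)² = Σ (cᵢ δxᵢ)².
  (δm_1)² = 142;  (δm_2)² = 32.9
δm = √(175) = 13.2 g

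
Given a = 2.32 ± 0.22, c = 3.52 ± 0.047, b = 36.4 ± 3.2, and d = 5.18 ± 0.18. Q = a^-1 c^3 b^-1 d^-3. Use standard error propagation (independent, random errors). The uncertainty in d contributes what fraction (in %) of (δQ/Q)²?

37.2%

(δQ/Q)² = (-1·δa/a)² + (3·δc/c)² + (-1·δb/b)² + (-3·δd/d)²
  a term: (-1×0.0948)² = 0.00899
  c term: (3×0.0134)² = 0.00160
  b term: (-1×0.0879)² = 0.00773
  d term: (-3×0.0347)² = 0.0109
Total = 0.0292. Share from d = 0.0109/0.0292 = 0.372.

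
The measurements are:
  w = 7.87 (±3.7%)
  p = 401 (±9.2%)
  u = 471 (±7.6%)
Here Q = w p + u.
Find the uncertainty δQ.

Let h = w·p = 3160. δh/h = √((1·δw/w)² + (1·δp/p)²) = √(0.00137 + 0.00846) = 0.0992, so δh = 313.
Q = h + u: δQ = √(δh² + δu²) = √(97900 + 1280) = 315

315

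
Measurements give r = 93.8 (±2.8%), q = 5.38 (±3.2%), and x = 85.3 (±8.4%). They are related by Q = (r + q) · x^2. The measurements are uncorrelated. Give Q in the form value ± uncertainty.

Let u = r + q = 99.2. δu = √(δr² + δq²) = √(6.90 + 0.0296) = 2.63, so δu/u = 0.0265.
Q is then a monomial in u, x:
δQ/Q = √((δu/u)² + (2·δx/x)²) = √(0.000704 + 0.0282) = 0.170
Q = 7.22e+05, so δQ = 0.170 × 7.22e+05 = 1.23e+05.

(7.22 ± 1.23) × 10^5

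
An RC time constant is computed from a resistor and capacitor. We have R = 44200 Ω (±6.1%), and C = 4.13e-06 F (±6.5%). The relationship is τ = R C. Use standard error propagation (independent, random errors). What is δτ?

Products/powers → add relative errors in quadrature, weighted by exponent:
  (1·δR/R)² = (1×0.0610)² = 0.00372;  (1·δC/C)² = (1×0.0650)² = 0.00423
δτ/τ = √(0.00795) = 0.0891
τ = 0.183 s, so δτ = 0.0891 × 0.183 = 0.0163 s.

0.0163 s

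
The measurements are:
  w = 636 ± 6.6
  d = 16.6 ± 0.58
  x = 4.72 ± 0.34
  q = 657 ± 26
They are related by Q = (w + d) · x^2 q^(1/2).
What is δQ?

54300

Let u = w + d = 653. δu = √(δw² + δd²) = √(43.6 + 0.336) = 6.63, so δu/u = 0.0102.
Q is then a monomial in u, x, q:
δQ/Q = √((δu/u)² + (2·δx/x)² + (½·δq/q)²) = √(0.000103 + 0.0208 + 0.000392) = 0.146
Q = 3.73e+05, so δQ = 0.146 × 3.73e+05 = 54300.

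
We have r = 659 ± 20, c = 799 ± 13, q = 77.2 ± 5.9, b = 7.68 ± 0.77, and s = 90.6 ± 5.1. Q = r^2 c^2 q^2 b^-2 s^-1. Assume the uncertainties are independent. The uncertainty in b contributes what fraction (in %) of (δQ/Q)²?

56.2%

(δQ/Q)² = (2·δr/r)² + (2·δc/c)² + (2·δq/q)² + (-2·δb/b)² + (-1·δs/s)²
  r term: (2×0.0303)² = 0.00368
  c term: (2×0.0163)² = 0.00106
  q term: (2×0.0764)² = 0.0234
  b term: (-2×0.100)² = 0.0402
  s term: (-1×0.0563)² = 0.00317
Total = 0.0715. Share from b = 0.0402/0.0715 = 0.562.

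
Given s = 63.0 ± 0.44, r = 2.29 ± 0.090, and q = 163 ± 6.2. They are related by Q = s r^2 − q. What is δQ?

26.8

Let p = s·r^2 = 330. δp/p = √((1·δs/s)² + (2·δr/r)²) = √(4.88e-05 + 0.00618) = 0.0789, so δp = 26.1.
Q = p − q: δQ = √(δp² + δq²) = √(680 + 38.4) = 26.8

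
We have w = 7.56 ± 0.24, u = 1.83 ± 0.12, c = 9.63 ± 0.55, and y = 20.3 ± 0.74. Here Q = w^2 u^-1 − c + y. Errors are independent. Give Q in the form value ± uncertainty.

Let p = w^2·u^-1 = 31.2. δp/p = √((2·δw/w)² + (-1·δu/u)²) = √(0.00403 + 0.00430) = 0.0913, so δp = 2.85.
Q = p − c + y: δQ = √(δp² + δc² + δy²) = √(8.13 + 0.303 + 0.548) = 3.00
Q = 41.9.

41.9 ± 3.00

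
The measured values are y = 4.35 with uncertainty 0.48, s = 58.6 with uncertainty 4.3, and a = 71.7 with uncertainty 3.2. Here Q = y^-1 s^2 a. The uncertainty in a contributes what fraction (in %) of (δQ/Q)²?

(δQ/Q)² = (-1·δy/y)² + (2·δs/s)² + (1·δa/a)²
  y term: (-1×0.110)² = 0.0122
  s term: (2×0.0734)² = 0.0215
  a term: (1×0.0446)² = 0.00199
Total = 0.0357. Share from a = 0.00199/0.0357 = 0.0558.

5.58%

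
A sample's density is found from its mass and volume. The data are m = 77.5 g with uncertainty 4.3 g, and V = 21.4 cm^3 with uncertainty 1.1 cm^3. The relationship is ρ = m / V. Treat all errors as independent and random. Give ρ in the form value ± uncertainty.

3.62 ± 0.274 g/cm^3

Products/powers → add relative errors in quadrature, weighted by exponent:
  (1·δm/m)² = (1×0.0555)² = 0.00308;  (-1·δV/V)² = (-1×0.0514)² = 0.00264
δρ/ρ = √(0.00572) = 0.0756
ρ = 3.62 g/cm^3, so δρ = 0.0756 × 3.62 = 0.274 g/cm^3.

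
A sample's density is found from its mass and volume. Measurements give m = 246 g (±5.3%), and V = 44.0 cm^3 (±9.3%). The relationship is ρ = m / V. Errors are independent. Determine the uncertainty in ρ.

0.598 g/cm^3

Relative error in a monomial: (δρ/ρ)² = Σ (nᵢ · δxᵢ/xᵢ)².
  (1·δm/m)² = (1×0.0530)² = 0.00281;  (-1·δV/V)² = (-1×0.0930)² = 0.00865
δρ/ρ = √(0.0115) = 0.107
ρ = 5.59 g/cm^3, so δρ = 0.107 × 5.59 = 0.598 g/cm^3.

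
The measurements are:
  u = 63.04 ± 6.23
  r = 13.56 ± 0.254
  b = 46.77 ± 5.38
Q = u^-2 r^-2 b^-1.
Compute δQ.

6.78e-09

Q is a product of powers, so relative uncertainties combine in quadrature:
  (-2·δu/u)² = (-2×0.0988)² = 0.0391;  (-2·δr/r)² = (-2×0.0187)² = 0.00140;  (-1·δb/b)² = (-1×0.115)² = 0.0132
δQ/Q = √(0.0537) = 0.232
Q = 2.926e-08, so δQ = 0.232 × 2.926e-08 = 6.78e-09.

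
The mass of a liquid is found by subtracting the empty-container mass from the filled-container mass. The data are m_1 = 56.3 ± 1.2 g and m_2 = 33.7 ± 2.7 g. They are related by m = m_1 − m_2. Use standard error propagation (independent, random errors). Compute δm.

2.95 g

Sums and differences: (δm)² = Σ (cᵢ δxᵢ)².
  (δm_1)² = 1.44;  (δm_2)² = 7.29
δm = √(8.73) = 2.95 g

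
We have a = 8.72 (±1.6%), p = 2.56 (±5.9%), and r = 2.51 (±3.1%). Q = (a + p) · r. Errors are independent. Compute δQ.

Let u = a + p = 11.3. δu = √(δa² + δp²) = √(0.0195 + 0.0228) = 0.206, so δu/u = 0.0182.
Q is then a monomial in u, r:
δQ/Q = √((δu/u)² + (1·δr/r)²) = √(0.000332 + 0.000961) = 0.0360
Q = 28.3, so δQ = 0.0360 × 28.3 = 1.02.

1.02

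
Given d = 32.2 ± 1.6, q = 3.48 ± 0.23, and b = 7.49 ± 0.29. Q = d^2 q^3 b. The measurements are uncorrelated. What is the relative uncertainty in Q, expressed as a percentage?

22.5%

Each factor contributes (exponent × relative error)² to (δQ/Q)²:
  (2·δd/d)² = (2×0.0497)² = 0.00988;  (3·δq/q)² = (3×0.0661)² = 0.0393;  (1·δb/b)² = (1×0.0387)² = 0.00150
δQ/Q = √(0.0507) = 0.225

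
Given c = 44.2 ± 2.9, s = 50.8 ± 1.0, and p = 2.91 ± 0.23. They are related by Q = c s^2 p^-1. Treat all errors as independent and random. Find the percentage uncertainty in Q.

11.0%

Each factor contributes (exponent × relative error)² to (δQ/Q)²:
  (1·δc/c)² = (1×0.0656)² = 0.00430;  (2·δs/s)² = (2×0.0197)² = 0.00155;  (-1·δp/p)² = (-1×0.0790)² = 0.00625
δQ/Q = √(0.0121) = 0.110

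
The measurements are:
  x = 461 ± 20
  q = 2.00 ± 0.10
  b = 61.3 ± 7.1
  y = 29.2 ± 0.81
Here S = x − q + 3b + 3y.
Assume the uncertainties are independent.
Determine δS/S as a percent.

4.01%

Sums and differences: (δS)² = Σ (cᵢ δxᵢ)².
  (δx)² = 400;  (δq)² = 0.0100;  (3·δb)² = 454;  (3·δy)² = 5.90
δS = √(860) = 29.3
S = 730, so δS/S = 29.3/730 = 0.0401.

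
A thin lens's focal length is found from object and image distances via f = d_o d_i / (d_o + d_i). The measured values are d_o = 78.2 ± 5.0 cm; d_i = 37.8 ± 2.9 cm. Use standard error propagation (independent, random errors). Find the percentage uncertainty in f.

∂f/∂d_o = (d_i/(d_o+d_i))² = 0.106;  ∂f/∂d_i = (d_o/(d_o+d_i))² = 0.454
δf = √((∂f/∂d_o · δd_o)² + (∂f/∂d_i · δd_i)²) = √(0.282 + 1.74) = 1.42 cm
f = 25.5 cm, so δf/f = 1.42/25.5 = 0.0558.

5.58%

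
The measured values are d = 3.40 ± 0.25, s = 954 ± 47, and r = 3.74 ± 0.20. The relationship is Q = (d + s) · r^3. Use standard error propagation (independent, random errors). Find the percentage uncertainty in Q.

16.8%

Let u = d + s = 957. δu = √(δd² + δs²) = √(0.0625 + 2210) = 47.0, so δu/u = 0.0491.
Q is then a monomial in u, r:
δQ/Q = √((δu/u)² + (3·δr/r)²) = √(0.00241 + 0.0257) = 0.168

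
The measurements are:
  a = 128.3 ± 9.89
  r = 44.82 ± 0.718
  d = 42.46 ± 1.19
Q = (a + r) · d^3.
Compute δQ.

Let u = a + r = 173.1. δu = √(δa² + δr²) = √(97.8 + 0.516) = 9.92, so δu/u = 0.0573.
Q is then a monomial in u, d:
δQ/Q = √((δu/u)² + (3·δd/d)²) = √(0.00328 + 0.00707) = 0.102
Q = 1.325e+07, so δQ = 0.102 × 1.325e+07 = 1.35e+06.

1.35e+06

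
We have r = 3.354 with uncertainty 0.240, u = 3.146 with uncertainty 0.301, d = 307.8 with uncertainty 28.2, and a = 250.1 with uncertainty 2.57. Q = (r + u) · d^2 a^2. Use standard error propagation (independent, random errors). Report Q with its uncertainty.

(3.852 ± 0.746) × 10^10

Let w = r + u = 6.500. δw = √(δr² + δu²) = √(0.0576 + 0.0906) = 0.385, so δw/w = 0.0592.
Q is then a monomial in w, d, a:
δQ/Q = √((δw/w)² + (2·δd/d)² + (2·δa/a)²) = √(0.00351 + 0.0336 + 0.000422) = 0.194
Q = 3.852e+10, so δQ = 0.194 × 3.852e+10 = 7.46e+09.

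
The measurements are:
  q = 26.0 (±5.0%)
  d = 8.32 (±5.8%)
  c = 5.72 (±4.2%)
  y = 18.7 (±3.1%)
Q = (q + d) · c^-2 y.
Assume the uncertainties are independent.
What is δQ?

Let u = q + d = 34.3. δu = √(δq² + δd²) = √(1.69 + 0.233) = 1.39, so δu/u = 0.0404.
Q is then a monomial in u, c, y:
δQ/Q = √((δu/u)² + (-2·δc/c)² + (1·δy/y)²) = √(0.00163 + 0.00706 + 0.000961) = 0.0982
Q = 19.6, so δQ = 0.0982 × 19.6 = 1.93.

1.93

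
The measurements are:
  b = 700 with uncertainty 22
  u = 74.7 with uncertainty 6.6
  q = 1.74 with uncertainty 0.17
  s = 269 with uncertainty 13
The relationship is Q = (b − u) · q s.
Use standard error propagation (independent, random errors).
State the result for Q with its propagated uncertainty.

(2.93 ± 0.337) × 10^5

Let w = b − u = 625. δw = √(δb² + δu²) = √(484 + 43.6) = 23.0, so δw/w = 0.0367.
Q is then a monomial in w, q, s:
δQ/Q = √((δw/w)² + (1·δq/q)² + (1·δs/s)²) = √(0.00135 + 0.00955 + 0.00234) = 0.115
Q = 2.93e+05, so δQ = 0.115 × 2.93e+05 = 33700.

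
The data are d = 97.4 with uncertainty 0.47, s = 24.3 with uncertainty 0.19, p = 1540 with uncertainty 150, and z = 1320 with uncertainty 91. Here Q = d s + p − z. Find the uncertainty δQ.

177

Let w = d·s = 2370. δw/w = √((1·δd/d)² + (1·δs/s)²) = √(2.33e-05 + 6.11e-05) = 0.00919, so δw = 21.7.
Q = w + p − z: δQ = √(δw² + δp² + δz²) = √(473 + 22500 + 8280) = 177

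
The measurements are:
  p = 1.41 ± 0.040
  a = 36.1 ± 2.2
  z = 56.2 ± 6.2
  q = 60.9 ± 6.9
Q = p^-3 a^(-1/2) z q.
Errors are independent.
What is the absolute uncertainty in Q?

37.0

Each factor contributes (exponent × relative error)² to (δQ/Q)²:
  (-3·δp/p)² = (-3×0.0284)² = 0.00724;  (−½·δa/a)² = (-0.5×0.0609)² = 0.000928;  (1·δz/z)² = (1×0.110)² = 0.0122;  (1·δq/q)² = (1×0.113)² = 0.0128
δQ/Q = √(0.0332) = 0.182
Q = 203, so δQ = 0.182 × 203 = 37.0.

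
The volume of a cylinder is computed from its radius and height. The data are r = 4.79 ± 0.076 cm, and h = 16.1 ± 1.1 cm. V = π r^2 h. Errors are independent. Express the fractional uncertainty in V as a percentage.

V is a product of powers, so relative uncertainties combine in quadrature:
  (2·δr/r)² = (2×0.0159)² = 0.00101;  (1·δh/h)² = (1×0.0683)² = 0.00467
δV/V = √(0.00567) = 0.0753

7.53%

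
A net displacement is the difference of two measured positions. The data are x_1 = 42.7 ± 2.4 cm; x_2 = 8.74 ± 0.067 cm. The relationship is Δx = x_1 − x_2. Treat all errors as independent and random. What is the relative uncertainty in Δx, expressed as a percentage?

Δx is a linear combination, so absolute uncertainties add in quadrature:
  (δx_1)² = 5.76;  (δx_2)² = 0.00449
δΔx = √(5.76) = 2.40 cm
Δx = 34.0 cm, so δΔx/Δx = 2.40/34.0 = 0.0707.

7.07%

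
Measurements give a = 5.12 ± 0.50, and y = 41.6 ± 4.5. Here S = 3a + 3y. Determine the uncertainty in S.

S is a linear combination, so absolute uncertainties add in quadrature:
  (3·δa)² = 2.25;  (3·δy)² = 182
δS = √(184) = 13.6

13.6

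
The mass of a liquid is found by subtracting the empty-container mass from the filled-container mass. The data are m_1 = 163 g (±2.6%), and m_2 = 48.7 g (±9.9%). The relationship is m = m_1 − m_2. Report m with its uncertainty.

114 ± 6.42 g

For a sum/difference, combine absolute errors in quadrature:
  (δm_1)² = 18.0;  (δm_2)² = 23.2
δm = √(41.2) = 6.42 g
m = 114 g.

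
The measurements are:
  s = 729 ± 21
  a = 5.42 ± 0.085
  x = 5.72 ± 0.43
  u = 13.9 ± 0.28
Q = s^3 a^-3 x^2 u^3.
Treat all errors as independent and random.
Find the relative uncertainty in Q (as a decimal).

Since Q is a product/quotient, work with relative uncertainties:
  (3·δs/s)² = (3×0.0288)² = 0.00747;  (-3·δa/a)² = (-3×0.0157)² = 0.00221;  (2·δx/x)² = (2×0.0752)² = 0.0226;  (3·δu/u)² = (3×0.0201)² = 0.00365
δQ/Q = √(0.0359) = 0.190

0.190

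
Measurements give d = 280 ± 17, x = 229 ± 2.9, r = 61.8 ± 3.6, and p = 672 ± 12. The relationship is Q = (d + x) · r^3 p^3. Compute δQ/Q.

0.186

Let u = d + x = 509. δu = √(δd² + δx²) = √(289 + 8.41) = 17.2, so δu/u = 0.0339.
Q is then a monomial in u, r, p:
δQ/Q = √((δu/u)² + (3·δr/r)² + (3·δp/p)²) = √(0.00115 + 0.0305 + 0.00287) = 0.186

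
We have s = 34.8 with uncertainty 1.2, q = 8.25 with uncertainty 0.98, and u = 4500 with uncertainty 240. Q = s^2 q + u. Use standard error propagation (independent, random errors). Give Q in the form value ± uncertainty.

14500 ± 1390

Let p = s^2·q = 9990. δp/p = √((2·δs/s)² + (1·δq/q)²) = √(0.00476 + 0.0141) = 0.137, so δp = 1370.
Q = p + u: δQ = √(δp² + δu²) = √(1.88e+06 + 57600) = 1390
Q = 14500.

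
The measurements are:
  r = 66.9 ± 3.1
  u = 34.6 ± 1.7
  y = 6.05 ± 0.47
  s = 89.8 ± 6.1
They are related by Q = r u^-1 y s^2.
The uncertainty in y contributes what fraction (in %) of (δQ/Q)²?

(δQ/Q)² = (1·δr/r)² + (-1·δu/u)² + (1·δy/y)² + (2·δs/s)²
  r term: (1×0.0463)² = 0.00215
  u term: (-1×0.0491)² = 0.00241
  y term: (1×0.0777)² = 0.00604
  s term: (2×0.0679)² = 0.0185
Total = 0.0291. Share from y = 0.00604/0.0291 = 0.208.

20.8%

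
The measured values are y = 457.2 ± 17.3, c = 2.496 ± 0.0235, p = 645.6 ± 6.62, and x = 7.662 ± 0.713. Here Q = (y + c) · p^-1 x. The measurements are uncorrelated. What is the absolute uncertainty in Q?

Let u = y + c = 459.7. δu = √(δy² + δc²) = √(299 + 0.000552) = 17.3, so δu/u = 0.0376.
Q is then a monomial in u, p, x:
δQ/Q = √((δu/u)² + (-1·δp/p)² + (1·δx/x)²) = √(0.00142 + 0.000105 + 0.00866) = 0.101
Q = 5.456, so δQ = 0.101 × 5.456 = 0.550.

0.550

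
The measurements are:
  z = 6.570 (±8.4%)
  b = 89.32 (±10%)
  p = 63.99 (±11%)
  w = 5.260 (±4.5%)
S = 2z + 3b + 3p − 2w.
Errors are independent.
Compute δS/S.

0.0738

Each term contributes (cᵢ δxᵢ)² to (δS)²:
  (2·δz)² = 1.22;  (3·δb)² = 718;  (3·δp)² = 446;  (2·δw)² = 0.224
δS = √(1170) = 34.1
S = 462.5, so δS/S = 34.1/462.5 = 0.0738.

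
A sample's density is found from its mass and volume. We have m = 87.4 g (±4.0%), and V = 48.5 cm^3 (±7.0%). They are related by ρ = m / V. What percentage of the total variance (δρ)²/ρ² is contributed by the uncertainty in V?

75.4%

(δρ/ρ)² = (1·δm/m)² + (-1·δV/V)²
  m term: (1×0.0400)² = 0.00160
  V term: (-1×0.0700)² = 0.00490
Total = 0.00650. Share from V = 0.00490/0.00650 = 0.754.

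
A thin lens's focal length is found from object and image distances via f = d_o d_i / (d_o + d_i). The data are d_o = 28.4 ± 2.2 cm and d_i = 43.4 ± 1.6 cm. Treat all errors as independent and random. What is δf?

∂f/∂d_o = (d_i/(d_o+d_i))² = 0.365;  ∂f/∂d_i = (d_o/(d_o+d_i))² = 0.156
δf = √((∂f/∂d_o · δd_o)² + (∂f/∂d_i · δd_i)²) = √(0.646 + 0.0627) = 0.842 cm

0.842 cm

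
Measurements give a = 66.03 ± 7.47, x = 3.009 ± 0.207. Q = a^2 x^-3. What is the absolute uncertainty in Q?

Each factor contributes (exponent × relative error)² to (δQ/Q)²:
  (2·δa/a)² = (2×0.113)² = 0.0512;  (-3·δx/x)² = (-3×0.0688)² = 0.0426
δQ/Q = √(0.0938) = 0.306
Q = 160.0, so δQ = 0.306 × 160.0 = 49.0.

49.0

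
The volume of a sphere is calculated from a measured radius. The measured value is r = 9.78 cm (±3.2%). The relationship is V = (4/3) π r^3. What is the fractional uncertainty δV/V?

0.0960

Each factor contributes (exponent × relative error)² to (δV/V)²:
  (3·δr/r)² = (3×0.0320)² = 0.00922
δV/V = √(0.00922) = 0.0960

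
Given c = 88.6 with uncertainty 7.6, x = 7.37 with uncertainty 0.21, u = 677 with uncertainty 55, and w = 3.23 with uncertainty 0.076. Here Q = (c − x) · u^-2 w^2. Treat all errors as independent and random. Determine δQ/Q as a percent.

Let h = c − x = 81.2. δh = √(δc² + δx²) = √(57.8 + 0.0441) = 7.60, so δh/h = 0.0936.
Q is then a monomial in h, u, w:
δQ/Q = √((δh/h)² + (-2·δu/u)² + (2·δw/w)²) = √(0.00876 + 0.0264 + 0.00221) = 0.193

19.3%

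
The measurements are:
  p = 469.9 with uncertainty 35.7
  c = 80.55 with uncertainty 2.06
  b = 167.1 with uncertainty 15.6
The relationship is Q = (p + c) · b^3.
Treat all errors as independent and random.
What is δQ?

7.38e+08

Let u = p + c = 550.4. δu = √(δp² + δc²) = √(1270 + 4.24) = 35.8, so δu/u = 0.0650.
Q is then a monomial in u, b:
δQ/Q = √((δu/u)² + (3·δb/b)²) = √(0.00422 + 0.0784) = 0.288
Q = 2.568e+09, so δQ = 0.288 × 2.568e+09 = 7.38e+08.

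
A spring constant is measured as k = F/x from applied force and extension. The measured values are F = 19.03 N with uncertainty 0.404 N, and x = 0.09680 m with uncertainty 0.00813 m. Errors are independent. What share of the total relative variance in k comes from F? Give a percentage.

(δk/k)² = (1·δF/F)² + (-1·δx/x)²
  F term: (1×0.0212)² = 0.000451
  x term: (-1×0.0840)² = 0.00705
Total = 0.00750. Share from F = 0.000451/0.00750 = 0.0601.

6.01%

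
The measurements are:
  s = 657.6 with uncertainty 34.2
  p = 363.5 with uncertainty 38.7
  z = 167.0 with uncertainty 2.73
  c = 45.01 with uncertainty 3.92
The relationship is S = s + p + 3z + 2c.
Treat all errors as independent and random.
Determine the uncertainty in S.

52.9

For a sum/difference, combine absolute errors in quadrature:
  (δs)² = 1170;  (δp)² = 1500;  (3·δz)² = 67.1;  (2·δc)² = 61.5
δS = √(2800) = 52.9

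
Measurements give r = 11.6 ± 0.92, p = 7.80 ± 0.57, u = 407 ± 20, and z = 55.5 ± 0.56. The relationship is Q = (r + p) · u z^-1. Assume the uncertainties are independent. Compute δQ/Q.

0.0750

Let w = r + p = 19.4. δw = √(δr² + δp²) = √(0.846 + 0.325) = 1.08, so δw/w = 0.0558.
Q is then a monomial in w, u, z:
δQ/Q = √((δw/w)² + (1·δu/u)² + (-1·δz/z)²) = √(0.00311 + 0.00241 + 0.000102) = 0.0750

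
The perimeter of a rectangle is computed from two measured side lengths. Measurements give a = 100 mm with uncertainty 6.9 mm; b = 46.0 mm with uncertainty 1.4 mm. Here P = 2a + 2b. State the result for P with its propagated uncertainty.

Each term contributes (cᵢ δxᵢ)² to (δP)²:
  (2·δa)² = 190;  (2·δb)² = 7.84
δP = √(198) = 14.1 mm
P = 292 mm.

292 ± 14.1 mm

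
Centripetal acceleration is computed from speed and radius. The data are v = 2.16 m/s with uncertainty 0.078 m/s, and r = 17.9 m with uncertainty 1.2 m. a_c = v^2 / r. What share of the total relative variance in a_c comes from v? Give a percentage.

(δa_c/a_c)² = (2·δv/v)² + (-1·δr/r)²
  v term: (2×0.0361)² = 0.00522
  r term: (-1×0.0670)² = 0.00449
Total = 0.00971. Share from v = 0.00522/0.00971 = 0.537.

53.7%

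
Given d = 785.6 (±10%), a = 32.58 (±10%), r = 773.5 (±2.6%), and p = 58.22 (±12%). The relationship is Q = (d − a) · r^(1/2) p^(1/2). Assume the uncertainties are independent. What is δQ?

19400

Let u = d − a = 753.0. δu = √(δd² + δa²) = √(6170 + 10.6) = 78.6, so δu/u = 0.104.
Q is then a monomial in u, r, p:
δQ/Q = √((δu/u)² + (½·δr/r)² + (½·δp/p)²) = √(0.0109 + 0.000169 + 0.00360) = 0.121
Q = 159800, so δQ = 0.121 × 159800 = 19400.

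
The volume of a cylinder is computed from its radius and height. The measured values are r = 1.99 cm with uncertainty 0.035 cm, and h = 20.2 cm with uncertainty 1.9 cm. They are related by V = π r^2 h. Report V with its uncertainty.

Relative error in a monomial: (δV/V)² = Σ (nᵢ · δxᵢ/xᵢ)².
  (2·δr/r)² = (2×0.0176)² = 0.00124;  (1·δh/h)² = (1×0.0941)² = 0.00885
δV/V = √(0.0101) = 0.100
V = 251 cm^3, so δV = 0.100 × 251 = 25.2 cm^3.

251 ± 25.2 cm^3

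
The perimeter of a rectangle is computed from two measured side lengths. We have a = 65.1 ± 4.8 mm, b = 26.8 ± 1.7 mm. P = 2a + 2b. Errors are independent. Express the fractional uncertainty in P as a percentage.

5.54%

Each term contributes (cᵢ δxᵢ)² to (δP)²:
  (2·δa)² = 92.2;  (2·δb)² = 11.6
δP = √(104) = 10.2 mm
P = 184 mm, so δP/P = 10.2/184 = 0.0554.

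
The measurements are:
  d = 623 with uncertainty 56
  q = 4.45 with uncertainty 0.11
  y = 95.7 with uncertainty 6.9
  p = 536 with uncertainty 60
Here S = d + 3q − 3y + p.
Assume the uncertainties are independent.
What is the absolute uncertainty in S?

Sums and differences: (δS)² = Σ (cᵢ δxᵢ)².
  (δd)² = 3140;  (3·δq)² = 0.109;  (3·δy)² = 428;  (δp)² = 3600
δS = √(7160) = 84.6

84.6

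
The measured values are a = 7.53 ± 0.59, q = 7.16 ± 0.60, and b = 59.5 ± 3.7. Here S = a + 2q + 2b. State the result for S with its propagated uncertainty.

Sums and differences: (δS)² = Σ (cᵢ δxᵢ)².
  (δa)² = 0.348;  (2·δq)² = 1.44;  (2·δb)² = 54.8
δS = √(56.5) = 7.52
S = 141.

141 ± 7.52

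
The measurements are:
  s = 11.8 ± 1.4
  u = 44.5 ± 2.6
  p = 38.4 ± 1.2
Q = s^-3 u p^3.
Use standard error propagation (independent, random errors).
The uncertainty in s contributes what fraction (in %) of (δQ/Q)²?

(δQ/Q)² = (-3·δs/s)² + (1·δu/u)² + (3·δp/p)²
  s term: (-3×0.119)² = 0.127
  u term: (1×0.0584)² = 0.00341
  p term: (3×0.0312)² = 0.00879
Total = 0.139. Share from s = 0.127/0.139 = 0.912.

91.2%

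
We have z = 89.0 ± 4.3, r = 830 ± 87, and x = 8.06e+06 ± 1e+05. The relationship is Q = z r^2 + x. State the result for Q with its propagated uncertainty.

Let p = z·r^2 = 6.13e+07. δp/p = √((1·δz/z)² + (2·δr/r)²) = √(0.00233 + 0.0439) = 0.215, so δp = 1.32e+07.
Q = p + x: δQ = √(δp² + δx²) = √(1.74e+14 + 1e+10) = 1.32e+07
Q = 6.94e+07.

(6.94 ± 1.32) × 10^7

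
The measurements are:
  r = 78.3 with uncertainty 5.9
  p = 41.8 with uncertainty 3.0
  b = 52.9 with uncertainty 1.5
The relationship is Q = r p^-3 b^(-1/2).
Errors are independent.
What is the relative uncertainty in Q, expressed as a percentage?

Each factor contributes (exponent × relative error)² to (δQ/Q)²:
  (1·δr/r)² = (1×0.0754)² = 0.00568;  (-3·δp/p)² = (-3×0.0718)² = 0.0464;  (−½·δb/b)² = (-0.5×0.0284)² = 0.000201
δQ/Q = √(0.0522) = 0.229

22.9%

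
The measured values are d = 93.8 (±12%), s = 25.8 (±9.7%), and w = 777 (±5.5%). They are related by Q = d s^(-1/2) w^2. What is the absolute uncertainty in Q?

1.89e+06

For a monomial Q ∝ d, s^(-1/2), w^2, fractional errors add in quadrature:
  (1·δd/d)² = (1×0.120)² = 0.0144;  (−½·δs/s)² = (-0.5×0.0970)² = 0.00235;  (2·δw/w)² = (2×0.0550)² = 0.0121
δQ/Q = √(0.0289) = 0.170
Q = 1.11e+07, so δQ = 0.170 × 1.11e+07 = 1.89e+06.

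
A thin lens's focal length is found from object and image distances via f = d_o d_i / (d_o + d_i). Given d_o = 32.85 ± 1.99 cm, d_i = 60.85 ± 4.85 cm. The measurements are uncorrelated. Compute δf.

1.03 cm

∂f/∂d_o = (d_i/(d_o+d_i))² = 0.422;  ∂f/∂d_i = (d_o/(d_o+d_i))² = 0.123
δf = √((∂f/∂d_o · δd_o)² + (∂f/∂d_i · δd_i)²) = √(0.704 + 0.355) = 1.03 cm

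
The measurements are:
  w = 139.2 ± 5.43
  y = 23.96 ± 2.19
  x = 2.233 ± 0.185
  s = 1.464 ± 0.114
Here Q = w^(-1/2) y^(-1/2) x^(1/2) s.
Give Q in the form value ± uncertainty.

0.03788 ± 0.00383

Since Q is a product/quotient, work with relative uncertainties:
  (−½·δw/w)² = (-0.5×0.0390)² = 0.000380;  (−½·δy/y)² = (-0.5×0.0914)² = 0.00209;  (½·δx/x)² = (0.5×0.0828)² = 0.00172;  (1·δs/s)² = (1×0.0779)² = 0.00606
δQ/Q = √(0.0102) = 0.101
Q = 0.03788, so δQ = 0.101 × 0.03788 = 0.00383.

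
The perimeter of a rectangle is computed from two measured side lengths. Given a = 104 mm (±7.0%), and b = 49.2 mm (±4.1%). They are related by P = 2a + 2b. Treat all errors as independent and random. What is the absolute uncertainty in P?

15.1 mm

P is a linear combination, so absolute uncertainties add in quadrature:
  (2·δa)² = 212;  (2·δb)² = 16.3
δP = √(228) = 15.1 mm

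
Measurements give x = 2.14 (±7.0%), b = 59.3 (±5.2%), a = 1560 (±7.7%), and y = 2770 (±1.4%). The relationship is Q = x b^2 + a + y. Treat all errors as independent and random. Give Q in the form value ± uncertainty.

Let p = x·b^2 = 7530. δp/p = √((1·δx/x)² + (2·δb/b)²) = √(0.00490 + 0.0108) = 0.125, so δp = 943.
Q = p + a + y: δQ = √(δp² + δa² + δy²) = √(8.9e+05 + 14400 + 1500) = 952
Q = 11900.

11900 ± 952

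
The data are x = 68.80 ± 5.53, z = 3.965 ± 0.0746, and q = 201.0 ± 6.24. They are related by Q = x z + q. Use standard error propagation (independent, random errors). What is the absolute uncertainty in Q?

23.4

Let p = x·z = 272.8. δp/p = √((1·δx/x)² + (1·δz/z)²) = √(0.00646 + 0.000354) = 0.0826, so δp = 22.5.
Q = p + q: δQ = √(δp² + δq²) = √(507 + 38.9) = 23.4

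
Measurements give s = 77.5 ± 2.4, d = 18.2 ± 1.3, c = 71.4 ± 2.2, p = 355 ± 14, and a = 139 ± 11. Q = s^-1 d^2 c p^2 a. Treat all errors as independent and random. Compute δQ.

9.97e+08

Products/powers → add relative errors in quadrature, weighted by exponent:
  (-1·δs/s)² = (-1×0.0310)² = 0.000959;  (2·δd/d)² = (2×0.0714)² = 0.0204;  (1·δc/c)² = (1×0.0308)² = 0.000949;  (2·δp/p)² = (2×0.0394)² = 0.00622;  (1·δa/a)² = (1×0.0791)² = 0.00626
δQ/Q = √(0.0348) = 0.187
Q = 5.35e+09, so δQ = 0.187 × 5.35e+09 = 9.97e+08.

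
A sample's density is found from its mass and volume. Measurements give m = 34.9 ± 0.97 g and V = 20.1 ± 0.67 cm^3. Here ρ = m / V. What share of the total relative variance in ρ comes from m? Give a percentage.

41.0%

(δρ/ρ)² = (1·δm/m)² + (-1·δV/V)²
  m term: (1×0.0278)² = 0.000772
  V term: (-1×0.0333)² = 0.00111
Total = 0.00188. Share from m = 0.000772/0.00188 = 0.410.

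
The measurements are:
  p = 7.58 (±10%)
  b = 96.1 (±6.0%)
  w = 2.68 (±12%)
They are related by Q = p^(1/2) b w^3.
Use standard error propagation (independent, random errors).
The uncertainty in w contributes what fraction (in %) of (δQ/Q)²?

95.5%

(δQ/Q)² = (½·δp/p)² + (1·δb/b)² + (3·δw/w)²
  p term: (0.5×0.100)² = 0.00250
  b term: (1×0.0600)² = 0.00360
  w term: (3×0.120)² = 0.130
Total = 0.136. Share from w = 0.130/0.136 = 0.955.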